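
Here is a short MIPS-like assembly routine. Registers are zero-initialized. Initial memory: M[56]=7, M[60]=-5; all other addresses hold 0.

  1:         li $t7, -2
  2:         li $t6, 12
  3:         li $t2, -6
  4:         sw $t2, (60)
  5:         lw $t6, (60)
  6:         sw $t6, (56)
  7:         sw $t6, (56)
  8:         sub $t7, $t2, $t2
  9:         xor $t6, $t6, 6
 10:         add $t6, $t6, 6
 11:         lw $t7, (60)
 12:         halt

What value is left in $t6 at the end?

$t7=-2
$t6=12
$t2=-6
sw $t2, (60) → M[60]=-6
$t6=M[60]=-6
sw $t6, (56) → M[56]=-6
sw $t6, (56) → M[56]=-6
$t7=(-6)-(-6)=0
$t6=(-6)^6=-4
$t6=(-4)+6=2
$t7=M[60]=-6
halt.

2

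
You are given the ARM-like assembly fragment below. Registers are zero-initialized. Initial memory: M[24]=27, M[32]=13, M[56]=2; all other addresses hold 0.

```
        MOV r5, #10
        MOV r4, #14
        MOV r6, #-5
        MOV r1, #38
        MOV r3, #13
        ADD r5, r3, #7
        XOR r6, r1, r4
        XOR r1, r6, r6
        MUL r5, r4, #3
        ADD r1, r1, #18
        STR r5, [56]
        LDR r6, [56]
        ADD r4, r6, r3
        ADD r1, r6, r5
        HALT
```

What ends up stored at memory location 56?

MOV r5, #10 → r5=10
MOV r4, #14 → r4=14
MOV r6, #-5 → r6=-5
MOV r1, #38 → r1=38
MOV r3, #13 → r3=13
ADD r5, r3, #7 → r5=13+7=20
XOR r6, r1, r4 → r6=38^14=40
XOR r1, r6, r6 → r1=40^40=0
MUL r5, r4, #3 → r5=14*3=42
ADD r1, r1, #18 → r1=0+18=18
STR r5, [56] → M[56]=42
LDR r6, [56] → r6=M[56]=42
ADD r4, r6, r3 → r4=42+13=55
ADD r1, r6, r5 → r1=42+42=84
halt.

42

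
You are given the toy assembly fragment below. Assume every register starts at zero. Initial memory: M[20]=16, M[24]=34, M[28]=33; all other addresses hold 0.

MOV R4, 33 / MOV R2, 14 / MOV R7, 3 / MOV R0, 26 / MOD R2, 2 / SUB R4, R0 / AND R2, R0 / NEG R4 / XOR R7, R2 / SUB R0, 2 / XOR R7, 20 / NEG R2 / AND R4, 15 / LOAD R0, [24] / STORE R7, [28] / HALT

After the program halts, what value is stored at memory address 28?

R4=33
R2=14
R7=3
R0=26
R2=14%2=0
R4=33-26=7
R2=0&26=0
R4=-(7)=-7
R7=3^0=3
R0=26-2=24
R7=3^20=23
R2=-(0)=0
R4=(-7)&15=9
R0=M[24]=34
STORE R7, [28] → M[28]=23
halt.

23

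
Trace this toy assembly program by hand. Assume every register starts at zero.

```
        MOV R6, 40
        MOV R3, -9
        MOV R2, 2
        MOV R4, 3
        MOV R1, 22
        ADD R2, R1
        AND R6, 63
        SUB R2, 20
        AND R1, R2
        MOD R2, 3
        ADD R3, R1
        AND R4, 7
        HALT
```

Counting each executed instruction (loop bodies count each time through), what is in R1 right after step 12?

after MOV R6, 40: R6=40
after MOV R3, -9: R3=-9
after MOV R2, 2: R2=2
after MOV R4, 3: R4=3
after MOV R1, 22: R1=22
after ADD R2, R1: R2=2+22=24
after AND R6, 63: R6=40&63=40
after SUB R2, 20: R2=24-20=4
after AND R1, R2: R1=22&4=4
after MOD R2, 3: R2=4%3=1
after ADD R3, R1: R3=(-9)+4=-5
after AND R4, 7: R4=3&7=3
After step 12: R1 = 4.

4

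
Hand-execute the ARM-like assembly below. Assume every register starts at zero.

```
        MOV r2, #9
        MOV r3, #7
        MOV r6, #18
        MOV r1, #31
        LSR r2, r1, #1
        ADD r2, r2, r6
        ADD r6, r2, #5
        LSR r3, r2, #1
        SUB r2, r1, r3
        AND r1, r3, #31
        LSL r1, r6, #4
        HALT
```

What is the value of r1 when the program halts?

608

after MOV r2, #9: r2=9
after MOV r3, #7: r3=7
after MOV r6, #18: r6=18
after MOV r1, #31: r1=31
after LSR r2, r1, #1: r2=31>>1=15
after ADD r2, r2, r6: r2=15+18=33
after ADD r6, r2, #5: r6=33+5=38
after LSR r3, r2, #1: r3=33>>1=16
after SUB r2, r1, r3: r2=31-16=15
after AND r1, r3, #31: r1=16&31=16
after LSL r1, r6, #4: r1=38<<4=608
halt.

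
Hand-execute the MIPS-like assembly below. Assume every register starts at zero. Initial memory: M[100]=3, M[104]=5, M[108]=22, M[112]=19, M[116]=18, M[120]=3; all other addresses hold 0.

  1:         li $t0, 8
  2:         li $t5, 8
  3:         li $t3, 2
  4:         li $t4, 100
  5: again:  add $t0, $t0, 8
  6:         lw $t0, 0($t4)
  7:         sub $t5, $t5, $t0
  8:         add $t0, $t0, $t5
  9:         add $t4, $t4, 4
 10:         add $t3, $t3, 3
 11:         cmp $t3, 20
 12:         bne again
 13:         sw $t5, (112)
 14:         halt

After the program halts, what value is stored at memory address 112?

li $t0, 8 → $t0=8
li $t5, 8 → $t5=8
li $t3, 2 → $t3=2
li $t4, 100 → $t4=100
add $t0, $t0, 8 → $t0=8+8=16
lw $t0, 0($t4) → $t0=M[100]=3
sub $t5, $t5, $t0 → $t5=8-3=5
add $t0, $t0, $t5 → $t0=3+5=8
add $t4, $t4, 4 → $t4=100+4=104
add $t3, $t3, 3 → $t3=2+3=5
cmp $t3, 20  (cmp 5,20)
bne again: taken
add $t0, $t0, 8 → $t0=8+8=16
lw $t0, 0($t4) → $t0=M[104]=5
sub $t5, $t5, $t0 → $t5=5-5=0
add $t0, $t0, $t5 → $t0=5+0=5
add $t4, $t4, 4 → $t4=104+4=108
add $t3, $t3, 3 → $t3=5+3=8
cmp $t3, 20  (cmp 8,20)
bne again: taken
add $t0, $t0, 8 → $t0=5+8=13
lw $t0, 0($t4) → $t0=M[108]=22
sub $t5, $t5, $t0 → $t5=0-22=-22
add $t0, $t0, $t5 → $t0=22+(-22)=0
add $t4, $t4, 4 → $t4=108+4=112
add $t3, $t3, 3 → $t3=8+3=11
cmp $t3, 20  (cmp 11,20)
bne again: taken
add $t0, $t0, 8 → $t0=0+8=8
lw $t0, 0($t4) → $t0=M[112]=19
sub $t5, $t5, $t0 → $t5=(-22)-19=-41
add $t0, $t0, $t5 → $t0=19+(-41)=-22
add $t4, $t4, 4 → $t4=112+4=116
add $t3, $t3, 3 → $t3=11+3=14
cmp $t3, 20  (cmp 14,20)
bne again: taken
add $t0, $t0, 8 → $t0=(-22)+8=-14
lw $t0, 0($t4) → $t0=M[116]=18
sub $t5, $t5, $t0 → $t5=(-41)-18=-59
add $t0, $t0, $t5 → $t0=18+(-59)=-41
add $t4, $t4, 4 → $t4=116+4=120
add $t3, $t3, 3 → $t3=14+3=17
cmp $t3, 20  (cmp 17,20)
bne again: taken
add $t0, $t0, 8 → $t0=(-41)+8=-33
lw $t0, 0($t4) → $t0=M[120]=3
sub $t5, $t5, $t0 → $t5=(-59)-3=-62
add $t0, $t0, $t5 → $t0=3+(-62)=-59
add $t4, $t4, 4 → $t4=120+4=124
add $t3, $t3, 3 → $t3=17+3=20
cmp $t3, 20  (cmp 20,20)
bne again: not taken
sw $t5, (112) → M[112]=-62
halt.

-62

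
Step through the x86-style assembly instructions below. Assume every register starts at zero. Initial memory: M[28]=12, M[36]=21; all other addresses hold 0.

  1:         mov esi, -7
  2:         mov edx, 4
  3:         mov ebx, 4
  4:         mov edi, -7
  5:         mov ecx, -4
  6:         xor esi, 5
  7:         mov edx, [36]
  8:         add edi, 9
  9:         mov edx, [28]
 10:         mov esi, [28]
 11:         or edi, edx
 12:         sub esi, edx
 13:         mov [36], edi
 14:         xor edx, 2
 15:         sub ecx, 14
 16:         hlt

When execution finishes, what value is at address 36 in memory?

mov esi, -7 → esi=-7
mov edx, 4 → edx=4
mov ebx, 4 → ebx=4
mov edi, -7 → edi=-7
mov ecx, -4 → ecx=-4
xor esi, 5 → esi=(-7)^5=-4
mov edx, [36] → edx=M[36]=21
add edi, 9 → edi=(-7)+9=2
mov edx, [28] → edx=M[28]=12
mov esi, [28] → esi=M[28]=12
or edi, edx → edi=2|12=14
sub esi, edx → esi=12-12=0
mov [36], edi → M[36]=14
xor edx, 2 → edx=12^2=14
sub ecx, 14 → ecx=(-4)-14=-18
halt.

14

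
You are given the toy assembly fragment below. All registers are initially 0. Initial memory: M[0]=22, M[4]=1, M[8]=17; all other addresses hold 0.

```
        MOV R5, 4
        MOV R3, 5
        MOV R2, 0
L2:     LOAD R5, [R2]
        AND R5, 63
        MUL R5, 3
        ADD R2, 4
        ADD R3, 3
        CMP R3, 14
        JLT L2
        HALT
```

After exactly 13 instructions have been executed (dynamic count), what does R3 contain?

8

after MOV R5, 4: R5=4
after MOV R3, 5: R3=5
after MOV R2, 0: R2=0
after LOAD R5, [R2]: R5=M[0]=22
after AND R5, 63: R5=22&63=22
after MUL R5, 3: R5=22*3=66
after ADD R2, 4: R2=0+4=4
after ADD R3, 3: R3=5+3=8
CMP R3, 14  (cmp 8,14)
JLT L2: taken
after LOAD R5, [R2]: R5=M[4]=1
after AND R5, 63: R5=1&63=1
after MUL R5, 3: R5=1*3=3
After step 13: R3 = 8.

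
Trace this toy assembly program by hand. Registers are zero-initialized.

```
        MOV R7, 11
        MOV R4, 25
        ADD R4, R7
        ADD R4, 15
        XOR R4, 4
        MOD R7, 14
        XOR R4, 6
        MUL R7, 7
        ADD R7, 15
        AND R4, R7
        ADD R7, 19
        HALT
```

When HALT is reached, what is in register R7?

after MOV R7, 11: R7=11
after MOV R4, 25: R4=25
after ADD R4, R7: R4=25+11=36
after ADD R4, 15: R4=36+15=51
after XOR R4, 4: R4=51^4=55
after MOD R7, 14: R7=11%14=11
after XOR R4, 6: R4=55^6=49
after MUL R7, 7: R7=11*7=77
after ADD R7, 15: R7=77+15=92
after AND R4, R7: R4=49&92=16
after ADD R7, 19: R7=92+19=111
halt.

111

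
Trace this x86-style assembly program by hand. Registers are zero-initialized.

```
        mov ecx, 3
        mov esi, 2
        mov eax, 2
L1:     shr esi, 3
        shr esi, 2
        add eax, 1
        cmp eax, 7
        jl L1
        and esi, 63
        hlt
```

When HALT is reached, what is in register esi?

after mov ecx, 3: ecx=3
after mov esi, 2: esi=2
after mov eax, 2: eax=2
after shr esi, 3: esi=2>>3=0
after shr esi, 2: esi=0>>2=0
after add eax, 1: eax=2+1=3
cmp eax, 7  (cmp 3,7)
jl L1: taken
after shr esi, 3: esi=0>>3=0
after shr esi, 2: esi=0>>2=0
after add eax, 1: eax=3+1=4
cmp eax, 7  (cmp 4,7)
jl L1: taken
after shr esi, 3: esi=0>>3=0
after shr esi, 2: esi=0>>2=0
after add eax, 1: eax=4+1=5
cmp eax, 7  (cmp 5,7)
jl L1: taken
after shr esi, 3: esi=0>>3=0
after shr esi, 2: esi=0>>2=0
after add eax, 1: eax=5+1=6
cmp eax, 7  (cmp 6,7)
jl L1: taken
after shr esi, 3: esi=0>>3=0
after shr esi, 2: esi=0>>2=0
after add eax, 1: eax=6+1=7
cmp eax, 7  (cmp 7,7)
jl L1: not taken
after and esi, 63: esi=0&63=0
halt.

0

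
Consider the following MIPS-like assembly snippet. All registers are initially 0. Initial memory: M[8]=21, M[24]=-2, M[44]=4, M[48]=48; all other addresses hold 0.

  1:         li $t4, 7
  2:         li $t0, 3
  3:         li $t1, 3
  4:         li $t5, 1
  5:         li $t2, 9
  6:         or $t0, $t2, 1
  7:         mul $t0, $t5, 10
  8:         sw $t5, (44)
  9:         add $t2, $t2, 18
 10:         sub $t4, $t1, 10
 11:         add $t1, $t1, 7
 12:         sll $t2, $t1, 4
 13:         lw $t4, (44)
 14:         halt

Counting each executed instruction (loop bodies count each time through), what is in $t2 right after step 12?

$t4=7
$t0=3
$t1=3
$t5=1
$t2=9
$t0=9|1=9
$t0=1*10=10
sw $t5, (44) → M[44]=1
$t2=9+18=27
$t4=3-10=-7
$t1=3+7=10
$t2=10<<4=160
After step 12: $t2 = 160.

160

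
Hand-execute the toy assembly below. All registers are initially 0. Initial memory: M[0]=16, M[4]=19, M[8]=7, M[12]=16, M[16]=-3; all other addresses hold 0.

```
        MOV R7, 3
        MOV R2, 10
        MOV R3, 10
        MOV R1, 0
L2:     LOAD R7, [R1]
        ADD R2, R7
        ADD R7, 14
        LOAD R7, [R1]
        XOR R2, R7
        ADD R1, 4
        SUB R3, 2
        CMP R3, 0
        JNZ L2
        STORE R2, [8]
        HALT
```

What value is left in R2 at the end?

after MOV R7, 3: R7=3
after MOV R2, 10: R2=10
after MOV R3, 10: R3=10
after MOV R1, 0: R1=0
after LOAD R7, [R1]: R7=M[0]=16
after ADD R2, R7: R2=10+16=26
after ADD R7, 14: R7=16+14=30
after LOAD R7, [R1]: R7=M[0]=16
after XOR R2, R7: R2=26^16=10
after ADD R1, 4: R1=0+4=4
after SUB R3, 2: R3=10-2=8
CMP R3, 0  (cmp 8,0)
JNZ L2: taken
after LOAD R7, [R1]: R7=M[4]=19
after ADD R2, R7: R2=10+19=29
after ADD R7, 14: R7=19+14=33
after LOAD R7, [R1]: R7=M[4]=19
after XOR R2, R7: R2=29^19=14
after ADD R1, 4: R1=4+4=8
after SUB R3, 2: R3=8-2=6
CMP R3, 0  (cmp 6,0)
JNZ L2: taken
after LOAD R7, [R1]: R7=M[8]=7
after ADD R2, R7: R2=14+7=21
after ADD R7, 14: R7=7+14=21
after LOAD R7, [R1]: R7=M[8]=7
after XOR R2, R7: R2=21^7=18
after ADD R1, 4: R1=8+4=12
after SUB R3, 2: R3=6-2=4
CMP R3, 0  (cmp 4,0)
JNZ L2: taken
after LOAD R7, [R1]: R7=M[12]=16
after ADD R2, R7: R2=18+16=34
after ADD R7, 14: R7=16+14=30
after LOAD R7, [R1]: R7=M[12]=16
after XOR R2, R7: R2=34^16=50
after ADD R1, 4: R1=12+4=16
after SUB R3, 2: R3=4-2=2
CMP R3, 0  (cmp 2,0)
JNZ L2: taken
after LOAD R7, [R1]: R7=M[16]=-3
after ADD R2, R7: R2=50+(-3)=47
after ADD R7, 14: R7=(-3)+14=11
after LOAD R7, [R1]: R7=M[16]=-3
after XOR R2, R7: R2=47^(-3)=-46
after ADD R1, 4: R1=16+4=20
after SUB R3, 2: R3=2-2=0
CMP R3, 0  (cmp 0,0)
JNZ L2: not taken
STORE R2, [8] → M[8]=-46
halt.

-46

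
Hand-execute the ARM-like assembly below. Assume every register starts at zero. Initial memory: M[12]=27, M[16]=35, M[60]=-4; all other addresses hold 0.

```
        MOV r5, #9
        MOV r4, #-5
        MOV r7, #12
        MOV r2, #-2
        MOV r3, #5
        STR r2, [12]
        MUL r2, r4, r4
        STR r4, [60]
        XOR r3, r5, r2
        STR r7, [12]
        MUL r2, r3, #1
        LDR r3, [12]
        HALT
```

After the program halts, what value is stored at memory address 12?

12

MOV r5, #9 → r5=9
MOV r4, #-5 → r4=-5
MOV r7, #12 → r7=12
MOV r2, #-2 → r2=-2
MOV r3, #5 → r3=5
STR r2, [12] → M[12]=-2
MUL r2, r4, r4 → r2=(-5)*(-5)=25
STR r4, [60] → M[60]=-5
XOR r3, r5, r2 → r3=9^25=16
STR r7, [12] → M[12]=12
MUL r2, r3, #1 → r2=16*1=16
LDR r3, [12] → r3=M[12]=12
halt.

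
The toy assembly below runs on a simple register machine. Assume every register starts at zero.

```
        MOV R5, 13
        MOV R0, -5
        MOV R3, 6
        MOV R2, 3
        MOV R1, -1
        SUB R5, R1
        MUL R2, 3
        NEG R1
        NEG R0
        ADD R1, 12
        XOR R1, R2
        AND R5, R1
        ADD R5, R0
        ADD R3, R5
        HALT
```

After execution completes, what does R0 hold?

MOV R5, 13 → R5=13
MOV R0, -5 → R0=-5
MOV R3, 6 → R3=6
MOV R2, 3 → R2=3
MOV R1, -1 → R1=-1
SUB R5, R1 → R5=13-(-1)=14
MUL R2, 3 → R2=3*3=9
NEG R1 → R1=-(-1)=1
NEG R0 → R0=-(-5)=5
ADD R1, 12 → R1=1+12=13
XOR R1, R2 → R1=13^9=4
AND R5, R1 → R5=14&4=4
ADD R5, R0 → R5=4+5=9
ADD R3, R5 → R3=6+9=15
halt.

5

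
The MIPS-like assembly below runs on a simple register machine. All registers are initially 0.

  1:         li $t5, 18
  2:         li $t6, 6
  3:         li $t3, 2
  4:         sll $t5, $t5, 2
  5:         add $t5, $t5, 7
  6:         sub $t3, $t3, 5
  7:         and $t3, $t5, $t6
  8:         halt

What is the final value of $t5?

after li $t5, 18: $t5=18
after li $t6, 6: $t6=6
after li $t3, 2: $t3=2
after sll $t5, $t5, 2: $t5=18<<2=72
after add $t5, $t5, 7: $t5=72+7=79
after sub $t3, $t3, 5: $t3=2-5=-3
after and $t3, $t5, $t6: $t3=79&6=6
halt.

79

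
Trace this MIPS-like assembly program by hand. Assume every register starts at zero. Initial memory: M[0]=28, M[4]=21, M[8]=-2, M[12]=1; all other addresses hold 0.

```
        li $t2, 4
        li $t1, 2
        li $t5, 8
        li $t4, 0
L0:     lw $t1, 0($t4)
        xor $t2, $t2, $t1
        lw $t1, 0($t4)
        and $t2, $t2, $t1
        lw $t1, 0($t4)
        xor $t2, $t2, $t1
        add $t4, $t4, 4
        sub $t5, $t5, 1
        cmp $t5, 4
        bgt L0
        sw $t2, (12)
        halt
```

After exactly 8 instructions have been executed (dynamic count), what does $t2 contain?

24

after li $t2, 4: $t2=4
after li $t1, 2: $t1=2
after li $t5, 8: $t5=8
after li $t4, 0: $t4=0
after lw $t1, 0($t4): $t1=M[0]=28
after xor $t2, $t2, $t1: $t2=4^28=24
after lw $t1, 0($t4): $t1=M[0]=28
after and $t2, $t2, $t1: $t2=24&28=24
After step 8: $t2 = 24.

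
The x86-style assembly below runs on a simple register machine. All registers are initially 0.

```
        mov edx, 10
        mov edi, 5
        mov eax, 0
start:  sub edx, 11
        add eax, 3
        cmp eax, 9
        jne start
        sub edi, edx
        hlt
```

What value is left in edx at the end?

-23

after mov edx, 10: edx=10
after mov edi, 5: edi=5
after mov eax, 0: eax=0
after sub edx, 11: edx=10-11=-1
after add eax, 3: eax=0+3=3
cmp eax, 9  (cmp 3,9)
jne start: taken
after sub edx, 11: edx=(-1)-11=-12
after add eax, 3: eax=3+3=6
cmp eax, 9  (cmp 6,9)
jne start: taken
after sub edx, 11: edx=(-12)-11=-23
after add eax, 3: eax=6+3=9
cmp eax, 9  (cmp 9,9)
jne start: not taken
after sub edi, edx: edi=5-(-23)=28
halt.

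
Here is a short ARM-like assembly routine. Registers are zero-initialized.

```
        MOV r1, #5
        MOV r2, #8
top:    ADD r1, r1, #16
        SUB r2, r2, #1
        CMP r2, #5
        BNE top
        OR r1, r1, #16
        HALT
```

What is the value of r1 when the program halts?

53

MOV r1, #5 → r1=5
MOV r2, #8 → r2=8
ADD r1, r1, #16 → r1=5+16=21
SUB r2, r2, #1 → r2=8-1=7
CMP r2, #5  (cmp 7,5)
BNE top: taken
ADD r1, r1, #16 → r1=21+16=37
SUB r2, r2, #1 → r2=7-1=6
CMP r2, #5  (cmp 6,5)
BNE top: taken
ADD r1, r1, #16 → r1=37+16=53
SUB r2, r2, #1 → r2=6-1=5
CMP r2, #5  (cmp 5,5)
BNE top: not taken
OR r1, r1, #16 → r1=53|16=53
halt.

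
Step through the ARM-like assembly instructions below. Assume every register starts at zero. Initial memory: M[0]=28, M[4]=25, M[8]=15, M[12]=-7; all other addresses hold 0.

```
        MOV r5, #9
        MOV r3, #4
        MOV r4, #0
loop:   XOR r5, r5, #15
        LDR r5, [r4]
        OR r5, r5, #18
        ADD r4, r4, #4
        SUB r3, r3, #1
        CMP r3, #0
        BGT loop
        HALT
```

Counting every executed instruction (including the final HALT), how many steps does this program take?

32

r5=9
r3=4
r4=0
r5=9^15=6
r5=M[0]=28
r5=28|18=30
r4=0+4=4
r3=4-1=3
CMP r3, #0  (cmp 3,0)
BGT loop: taken
r5=30^15=17
r5=M[4]=25
r5=25|18=27
r4=4+4=8
r3=3-1=2
CMP r3, #0  (cmp 2,0)
BGT loop: taken
r5=27^15=20
r5=M[8]=15
r5=15|18=31
r4=8+4=12
r3=2-1=1
CMP r3, #0  (cmp 1,0)
BGT loop: taken
r5=31^15=16
r5=M[12]=-7
r5=(-7)|18=-5
r4=12+4=16
r3=1-1=0
CMP r3, #0  (cmp 0,0)
BGT loop: not taken
halt.
Total executed instructions: 32.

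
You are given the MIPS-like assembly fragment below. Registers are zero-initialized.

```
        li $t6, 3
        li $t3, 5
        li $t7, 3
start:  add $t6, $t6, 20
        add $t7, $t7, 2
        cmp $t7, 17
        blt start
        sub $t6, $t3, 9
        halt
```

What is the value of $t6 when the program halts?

-4

li $t6, 3 → $t6=3
li $t3, 5 → $t3=5
li $t7, 3 → $t7=3
add $t6, $t6, 20 → $t6=3+20=23
add $t7, $t7, 2 → $t7=3+2=5
cmp $t7, 17  (cmp 5,17)
blt start: taken
add $t6, $t6, 20 → $t6=23+20=43
add $t7, $t7, 2 → $t7=5+2=7
cmp $t7, 17  (cmp 7,17)
blt start: taken
add $t6, $t6, 20 → $t6=43+20=63
add $t7, $t7, 2 → $t7=7+2=9
cmp $t7, 17  (cmp 9,17)
blt start: taken
add $t6, $t6, 20 → $t6=63+20=83
add $t7, $t7, 2 → $t7=9+2=11
cmp $t7, 17  (cmp 11,17)
blt start: taken
add $t6, $t6, 20 → $t6=83+20=103
add $t7, $t7, 2 → $t7=11+2=13
cmp $t7, 17  (cmp 13,17)
blt start: taken
add $t6, $t6, 20 → $t6=103+20=123
add $t7, $t7, 2 → $t7=13+2=15
cmp $t7, 17  (cmp 15,17)
blt start: taken
add $t6, $t6, 20 → $t6=123+20=143
add $t7, $t7, 2 → $t7=15+2=17
cmp $t7, 17  (cmp 17,17)
blt start: not taken
sub $t6, $t3, 9 → $t6=5-9=-4
halt.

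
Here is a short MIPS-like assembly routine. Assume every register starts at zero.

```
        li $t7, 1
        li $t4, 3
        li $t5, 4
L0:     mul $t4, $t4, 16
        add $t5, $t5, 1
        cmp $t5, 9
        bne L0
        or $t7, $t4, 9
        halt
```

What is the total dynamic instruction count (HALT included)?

after li $t7, 1: $t7=1
after li $t4, 3: $t4=3
after li $t5, 4: $t5=4
after mul $t4, $t4, 16: $t4=3*16=48
after add $t5, $t5, 1: $t5=4+1=5
cmp $t5, 9  (cmp 5,9)
bne L0: taken
after mul $t4, $t4, 16: $t4=48*16=768
after add $t5, $t5, 1: $t5=5+1=6
cmp $t5, 9  (cmp 6,9)
bne L0: taken
after mul $t4, $t4, 16: $t4=768*16=12288
after add $t5, $t5, 1: $t5=6+1=7
cmp $t5, 9  (cmp 7,9)
bne L0: taken
after mul $t4, $t4, 16: $t4=12288*16=196608
after add $t5, $t5, 1: $t5=7+1=8
cmp $t5, 9  (cmp 8,9)
bne L0: taken
after mul $t4, $t4, 16: $t4=196608*16=3145728
after add $t5, $t5, 1: $t5=8+1=9
cmp $t5, 9  (cmp 9,9)
bne L0: not taken
after or $t7, $t4, 9: $t7=3145728|9=3145737
halt.
Total executed instructions: 25.

25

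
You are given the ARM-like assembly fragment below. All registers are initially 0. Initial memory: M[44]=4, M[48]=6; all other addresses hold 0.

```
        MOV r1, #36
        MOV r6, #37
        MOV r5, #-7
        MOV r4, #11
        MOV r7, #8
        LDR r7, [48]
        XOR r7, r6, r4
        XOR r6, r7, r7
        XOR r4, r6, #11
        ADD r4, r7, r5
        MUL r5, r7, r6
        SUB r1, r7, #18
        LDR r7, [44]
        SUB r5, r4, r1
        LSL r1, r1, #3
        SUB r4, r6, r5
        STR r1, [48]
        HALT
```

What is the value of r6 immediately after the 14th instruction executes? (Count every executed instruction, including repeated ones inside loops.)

after MOV r1, #36: r1=36
after MOV r6, #37: r6=37
after MOV r5, #-7: r5=-7
after MOV r4, #11: r4=11
after MOV r7, #8: r7=8
after LDR r7, [48]: r7=M[48]=6
after XOR r7, r6, r4: r7=37^11=46
after XOR r6, r7, r7: r6=46^46=0
after XOR r4, r6, #11: r4=0^11=11
after ADD r4, r7, r5: r4=46+(-7)=39
after MUL r5, r7, r6: r5=46*0=0
after SUB r1, r7, #18: r1=46-18=28
after LDR r7, [44]: r7=M[44]=4
after SUB r5, r4, r1: r5=39-28=11
After step 14: r6 = 0.

0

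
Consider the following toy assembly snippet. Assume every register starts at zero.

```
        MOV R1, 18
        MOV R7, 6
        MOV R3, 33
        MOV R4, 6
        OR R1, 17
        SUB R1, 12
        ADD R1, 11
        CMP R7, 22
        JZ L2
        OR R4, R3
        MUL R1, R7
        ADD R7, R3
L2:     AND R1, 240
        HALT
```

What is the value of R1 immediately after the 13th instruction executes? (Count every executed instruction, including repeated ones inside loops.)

96

R1=18
R7=6
R3=33
R4=6
R1=18|17=19
R1=19-12=7
R1=7+11=18
CMP R7, 22  (cmp 6,22)
JZ L2: not taken
R4=6|33=39
R1=18*6=108
R7=6+33=39
R1=108&240=96
After step 13: R1 = 96.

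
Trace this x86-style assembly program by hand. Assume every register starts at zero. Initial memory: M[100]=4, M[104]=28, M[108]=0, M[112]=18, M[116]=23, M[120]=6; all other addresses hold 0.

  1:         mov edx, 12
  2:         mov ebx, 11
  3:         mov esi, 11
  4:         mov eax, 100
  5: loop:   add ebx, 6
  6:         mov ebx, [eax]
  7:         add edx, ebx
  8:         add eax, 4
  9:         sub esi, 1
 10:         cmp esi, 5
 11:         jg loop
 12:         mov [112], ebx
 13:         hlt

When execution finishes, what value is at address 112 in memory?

6

mov edx, 12 → edx=12
mov ebx, 11 → ebx=11
mov esi, 11 → esi=11
mov eax, 100 → eax=100
add ebx, 6 → ebx=11+6=17
mov ebx, [eax] → ebx=M[100]=4
add edx, ebx → edx=12+4=16
add eax, 4 → eax=100+4=104
sub esi, 1 → esi=11-1=10
cmp esi, 5  (cmp 10,5)
jg loop: taken
add ebx, 6 → ebx=4+6=10
mov ebx, [eax] → ebx=M[104]=28
add edx, ebx → edx=16+28=44
add eax, 4 → eax=104+4=108
sub esi, 1 → esi=10-1=9
cmp esi, 5  (cmp 9,5)
jg loop: taken
add ebx, 6 → ebx=28+6=34
mov ebx, [eax] → ebx=M[108]=0
add edx, ebx → edx=44+0=44
add eax, 4 → eax=108+4=112
sub esi, 1 → esi=9-1=8
cmp esi, 5  (cmp 8,5)
jg loop: taken
add ebx, 6 → ebx=0+6=6
mov ebx, [eax] → ebx=M[112]=18
add edx, ebx → edx=44+18=62
add eax, 4 → eax=112+4=116
sub esi, 1 → esi=8-1=7
cmp esi, 5  (cmp 7,5)
jg loop: taken
add ebx, 6 → ebx=18+6=24
mov ebx, [eax] → ebx=M[116]=23
add edx, ebx → edx=62+23=85
add eax, 4 → eax=116+4=120
sub esi, 1 → esi=7-1=6
cmp esi, 5  (cmp 6,5)
jg loop: taken
add ebx, 6 → ebx=23+6=29
mov ebx, [eax] → ebx=M[120]=6
add edx, ebx → edx=85+6=91
add eax, 4 → eax=120+4=124
sub esi, 1 → esi=6-1=5
cmp esi, 5  (cmp 5,5)
jg loop: not taken
mov [112], ebx → M[112]=6
halt.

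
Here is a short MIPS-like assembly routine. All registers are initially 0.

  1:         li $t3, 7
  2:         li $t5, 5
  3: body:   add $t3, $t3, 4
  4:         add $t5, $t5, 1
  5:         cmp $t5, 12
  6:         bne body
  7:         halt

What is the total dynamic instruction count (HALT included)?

after li $t3, 7: $t3=7
after li $t5, 5: $t5=5
after add $t3, $t3, 4: $t3=7+4=11
after add $t5, $t5, 1: $t5=5+1=6
cmp $t5, 12  (cmp 6,12)
bne body: taken
after add $t3, $t3, 4: $t3=11+4=15
after add $t5, $t5, 1: $t5=6+1=7
cmp $t5, 12  (cmp 7,12)
bne body: taken
after add $t3, $t3, 4: $t3=15+4=19
after add $t5, $t5, 1: $t5=7+1=8
cmp $t5, 12  (cmp 8,12)
bne body: taken
after add $t3, $t3, 4: $t3=19+4=23
after add $t5, $t5, 1: $t5=8+1=9
cmp $t5, 12  (cmp 9,12)
bne body: taken
after add $t3, $t3, 4: $t3=23+4=27
after add $t5, $t5, 1: $t5=9+1=10
cmp $t5, 12  (cmp 10,12)
bne body: taken
after add $t3, $t3, 4: $t3=27+4=31
after add $t5, $t5, 1: $t5=10+1=11
cmp $t5, 12  (cmp 11,12)
bne body: taken
after add $t3, $t3, 4: $t3=31+4=35
after add $t5, $t5, 1: $t5=11+1=12
cmp $t5, 12  (cmp 12,12)
bne body: not taken
halt.
Total executed instructions: 31.

31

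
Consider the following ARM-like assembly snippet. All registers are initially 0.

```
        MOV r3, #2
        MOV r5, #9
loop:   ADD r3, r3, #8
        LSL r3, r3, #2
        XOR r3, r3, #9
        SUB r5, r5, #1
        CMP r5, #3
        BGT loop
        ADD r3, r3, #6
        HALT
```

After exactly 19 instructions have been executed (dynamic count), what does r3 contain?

733

after MOV r3, #2: r3=2
after MOV r5, #9: r5=9
after ADD r3, r3, #8: r3=2+8=10
after LSL r3, r3, #2: r3=10<<2=40
after XOR r3, r3, #9: r3=40^9=33
after SUB r5, r5, #1: r5=9-1=8
CMP r5, #3  (cmp 8,3)
BGT loop: taken
after ADD r3, r3, #8: r3=33+8=41
after LSL r3, r3, #2: r3=41<<2=164
after XOR r3, r3, #9: r3=164^9=173
after SUB r5, r5, #1: r5=8-1=7
CMP r5, #3  (cmp 7,3)
BGT loop: taken
after ADD r3, r3, #8: r3=173+8=181
after LSL r3, r3, #2: r3=181<<2=724
after XOR r3, r3, #9: r3=724^9=733
after SUB r5, r5, #1: r5=7-1=6
CMP r5, #3  (cmp 6,3)
After step 19: r3 = 733.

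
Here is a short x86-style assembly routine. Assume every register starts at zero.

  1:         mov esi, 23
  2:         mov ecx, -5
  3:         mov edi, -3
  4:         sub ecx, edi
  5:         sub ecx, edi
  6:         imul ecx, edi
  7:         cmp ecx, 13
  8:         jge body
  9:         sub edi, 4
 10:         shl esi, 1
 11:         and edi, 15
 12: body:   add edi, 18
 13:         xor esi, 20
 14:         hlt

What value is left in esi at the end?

58

mov esi, 23 → esi=23
mov ecx, -5 → ecx=-5
mov edi, -3 → edi=-3
sub ecx, edi → ecx=(-5)-(-3)=-2
sub ecx, edi → ecx=(-2)-(-3)=1
imul ecx, edi → ecx=1*(-3)=-3
cmp ecx, 13  (cmp -3,13)
jge body: not taken
sub edi, 4 → edi=(-3)-4=-7
shl esi, 1 → esi=23<<1=46
and edi, 15 → edi=(-7)&15=9
add edi, 18 → edi=9+18=27
xor esi, 20 → esi=46^20=58
halt.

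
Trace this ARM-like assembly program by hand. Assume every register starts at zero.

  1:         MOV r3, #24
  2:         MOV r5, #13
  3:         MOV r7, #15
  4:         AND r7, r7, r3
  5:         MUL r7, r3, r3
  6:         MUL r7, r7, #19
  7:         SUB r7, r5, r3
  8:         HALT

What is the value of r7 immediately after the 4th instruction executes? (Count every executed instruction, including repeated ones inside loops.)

r3=24
r5=13
r7=15
r7=15&24=8
After step 4: r7 = 8.

8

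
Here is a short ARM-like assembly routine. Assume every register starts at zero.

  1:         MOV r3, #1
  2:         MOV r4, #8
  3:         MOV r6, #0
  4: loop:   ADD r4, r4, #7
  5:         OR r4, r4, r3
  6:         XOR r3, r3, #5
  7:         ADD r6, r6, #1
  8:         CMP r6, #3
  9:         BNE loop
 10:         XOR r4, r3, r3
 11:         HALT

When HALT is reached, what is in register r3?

4

r3=1
r4=8
r6=0
r4=8+7=15
r4=15|1=15
r3=1^5=4
r6=0+1=1
CMP r6, #3  (cmp 1,3)
BNE loop: taken
r4=15+7=22
r4=22|4=22
r3=4^5=1
r6=1+1=2
CMP r6, #3  (cmp 2,3)
BNE loop: taken
r4=22+7=29
r4=29|1=29
r3=1^5=4
r6=2+1=3
CMP r6, #3  (cmp 3,3)
BNE loop: not taken
r4=4^4=0
halt.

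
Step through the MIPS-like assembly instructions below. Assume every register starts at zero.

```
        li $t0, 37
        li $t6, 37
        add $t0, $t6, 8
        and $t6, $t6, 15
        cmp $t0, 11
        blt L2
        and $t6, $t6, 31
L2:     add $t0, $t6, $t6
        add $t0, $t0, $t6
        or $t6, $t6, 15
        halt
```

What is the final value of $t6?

$t0=37
$t6=37
$t0=37+8=45
$t6=37&15=5
cmp $t0, 11  (cmp 45,11)
blt L2: not taken
$t6=5&31=5
$t0=5+5=10
$t0=10+5=15
$t6=5|15=15
halt.

15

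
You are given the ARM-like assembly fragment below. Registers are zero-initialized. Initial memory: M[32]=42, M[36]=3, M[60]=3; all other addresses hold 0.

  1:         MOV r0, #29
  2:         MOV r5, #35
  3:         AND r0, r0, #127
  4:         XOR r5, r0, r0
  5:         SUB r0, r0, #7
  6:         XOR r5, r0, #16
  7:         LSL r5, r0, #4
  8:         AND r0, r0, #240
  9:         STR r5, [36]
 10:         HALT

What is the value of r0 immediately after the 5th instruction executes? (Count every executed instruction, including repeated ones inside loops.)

22

r0=29
r5=35
r0=29&127=29
r5=29^29=0
r0=29-7=22
After step 5: r0 = 22.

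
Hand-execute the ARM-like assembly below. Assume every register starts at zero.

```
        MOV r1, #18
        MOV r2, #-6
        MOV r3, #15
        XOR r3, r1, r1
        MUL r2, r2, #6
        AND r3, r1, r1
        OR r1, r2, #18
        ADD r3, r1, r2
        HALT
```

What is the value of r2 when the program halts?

MOV r1, #18 → r1=18
MOV r2, #-6 → r2=-6
MOV r3, #15 → r3=15
XOR r3, r1, r1 → r3=18^18=0
MUL r2, r2, #6 → r2=(-6)*6=-36
AND r3, r1, r1 → r3=18&18=18
OR r1, r2, #18 → r1=(-36)|18=-34
ADD r3, r1, r2 → r3=(-34)+(-36)=-70
halt.

-36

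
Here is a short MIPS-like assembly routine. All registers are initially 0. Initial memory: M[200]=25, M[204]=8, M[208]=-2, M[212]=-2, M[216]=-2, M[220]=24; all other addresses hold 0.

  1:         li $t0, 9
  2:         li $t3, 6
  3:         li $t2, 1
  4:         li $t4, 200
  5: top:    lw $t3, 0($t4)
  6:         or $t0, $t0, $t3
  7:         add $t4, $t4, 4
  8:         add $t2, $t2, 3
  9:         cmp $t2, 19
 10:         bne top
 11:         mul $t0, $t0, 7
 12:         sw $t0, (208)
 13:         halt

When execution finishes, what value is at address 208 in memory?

li $t0, 9 → $t0=9
li $t3, 6 → $t3=6
li $t2, 1 → $t2=1
li $t4, 200 → $t4=200
lw $t3, 0($t4) → $t3=M[200]=25
or $t0, $t0, $t3 → $t0=9|25=25
add $t4, $t4, 4 → $t4=200+4=204
add $t2, $t2, 3 → $t2=1+3=4
cmp $t2, 19  (cmp 4,19)
bne top: taken
lw $t3, 0($t4) → $t3=M[204]=8
or $t0, $t0, $t3 → $t0=25|8=25
add $t4, $t4, 4 → $t4=204+4=208
add $t2, $t2, 3 → $t2=4+3=7
cmp $t2, 19  (cmp 7,19)
bne top: taken
lw $t3, 0($t4) → $t3=M[208]=-2
or $t0, $t0, $t3 → $t0=25|(-2)=-1
add $t4, $t4, 4 → $t4=208+4=212
add $t2, $t2, 3 → $t2=7+3=10
cmp $t2, 19  (cmp 10,19)
bne top: taken
lw $t3, 0($t4) → $t3=M[212]=-2
or $t0, $t0, $t3 → $t0=(-1)|(-2)=-1
add $t4, $t4, 4 → $t4=212+4=216
add $t2, $t2, 3 → $t2=10+3=13
cmp $t2, 19  (cmp 13,19)
bne top: taken
lw $t3, 0($t4) → $t3=M[216]=-2
or $t0, $t0, $t3 → $t0=(-1)|(-2)=-1
add $t4, $t4, 4 → $t4=216+4=220
add $t2, $t2, 3 → $t2=13+3=16
cmp $t2, 19  (cmp 16,19)
bne top: taken
lw $t3, 0($t4) → $t3=M[220]=24
or $t0, $t0, $t3 → $t0=(-1)|24=-1
add $t4, $t4, 4 → $t4=220+4=224
add $t2, $t2, 3 → $t2=16+3=19
cmp $t2, 19  (cmp 19,19)
bne top: not taken
mul $t0, $t0, 7 → $t0=(-1)*7=-7
sw $t0, (208) → M[208]=-7
halt.

-7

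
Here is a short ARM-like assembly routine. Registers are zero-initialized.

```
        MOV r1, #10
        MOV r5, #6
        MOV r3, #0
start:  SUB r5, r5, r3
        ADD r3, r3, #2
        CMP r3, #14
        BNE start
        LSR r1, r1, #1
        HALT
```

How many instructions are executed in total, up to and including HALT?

33

after MOV r1, #10: r1=10
after MOV r5, #6: r5=6
after MOV r3, #0: r3=0
after SUB r5, r5, r3: r5=6-0=6
after ADD r3, r3, #2: r3=0+2=2
CMP r3, #14  (cmp 2,14)
BNE start: taken
after SUB r5, r5, r3: r5=6-2=4
after ADD r3, r3, #2: r3=2+2=4
CMP r3, #14  (cmp 4,14)
BNE start: taken
after SUB r5, r5, r3: r5=4-4=0
after ADD r3, r3, #2: r3=4+2=6
CMP r3, #14  (cmp 6,14)
BNE start: taken
after SUB r5, r5, r3: r5=0-6=-6
after ADD r3, r3, #2: r3=6+2=8
CMP r3, #14  (cmp 8,14)
BNE start: taken
after SUB r5, r5, r3: r5=(-6)-8=-14
after ADD r3, r3, #2: r3=8+2=10
CMP r3, #14  (cmp 10,14)
BNE start: taken
after SUB r5, r5, r3: r5=(-14)-10=-24
after ADD r3, r3, #2: r3=10+2=12
CMP r3, #14  (cmp 12,14)
BNE start: taken
after SUB r5, r5, r3: r5=(-24)-12=-36
after ADD r3, r3, #2: r3=12+2=14
CMP r3, #14  (cmp 14,14)
BNE start: not taken
after LSR r1, r1, #1: r1=10>>1=5
halt.
Total executed instructions: 33.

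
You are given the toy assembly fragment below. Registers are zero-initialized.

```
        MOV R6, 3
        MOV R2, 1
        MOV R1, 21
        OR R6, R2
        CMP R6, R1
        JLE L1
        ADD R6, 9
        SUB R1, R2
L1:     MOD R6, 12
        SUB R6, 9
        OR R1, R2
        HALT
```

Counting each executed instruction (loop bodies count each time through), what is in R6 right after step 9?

after MOV R6, 3: R6=3
after MOV R2, 1: R2=1
after MOV R1, 21: R1=21
after OR R6, R2: R6=3|1=3
CMP R6, R1  (cmp 3,21)
JLE L1: taken
after MOD R6, 12: R6=3%12=3
after SUB R6, 9: R6=3-9=-6
after OR R1, R2: R1=21|1=21
After step 9: R6 = -6.

-6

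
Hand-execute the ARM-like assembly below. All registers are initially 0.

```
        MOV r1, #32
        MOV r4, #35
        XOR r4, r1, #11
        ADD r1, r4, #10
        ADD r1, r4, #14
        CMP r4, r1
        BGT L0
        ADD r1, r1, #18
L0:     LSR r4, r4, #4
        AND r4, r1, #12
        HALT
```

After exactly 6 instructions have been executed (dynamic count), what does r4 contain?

43

after MOV r1, #32: r1=32
after MOV r4, #35: r4=35
after XOR r4, r1, #11: r4=32^11=43
after ADD r1, r4, #10: r1=43+10=53
after ADD r1, r4, #14: r1=43+14=57
CMP r4, r1  (cmp 43,57)
After step 6: r4 = 43.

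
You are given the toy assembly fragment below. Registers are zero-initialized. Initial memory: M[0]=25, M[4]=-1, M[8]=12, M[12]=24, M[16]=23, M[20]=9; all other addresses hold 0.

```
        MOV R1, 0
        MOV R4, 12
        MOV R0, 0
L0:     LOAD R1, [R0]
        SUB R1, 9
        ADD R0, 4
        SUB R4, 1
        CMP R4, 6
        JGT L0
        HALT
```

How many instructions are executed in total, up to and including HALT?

R1=0
R4=12
R0=0
R1=M[0]=25
R1=25-9=16
R0=0+4=4
R4=12-1=11
CMP R4, 6  (cmp 11,6)
JGT L0: taken
R1=M[4]=-1
R1=(-1)-9=-10
R0=4+4=8
R4=11-1=10
CMP R4, 6  (cmp 10,6)
JGT L0: taken
R1=M[8]=12
R1=12-9=3
R0=8+4=12
R4=10-1=9
CMP R4, 6  (cmp 9,6)
JGT L0: taken
R1=M[12]=24
R1=24-9=15
R0=12+4=16
R4=9-1=8
CMP R4, 6  (cmp 8,6)
JGT L0: taken
R1=M[16]=23
R1=23-9=14
R0=16+4=20
R4=8-1=7
CMP R4, 6  (cmp 7,6)
JGT L0: taken
R1=M[20]=9
R1=9-9=0
R0=20+4=24
R4=7-1=6
CMP R4, 6  (cmp 6,6)
JGT L0: not taken
halt.
Total executed instructions: 40.

40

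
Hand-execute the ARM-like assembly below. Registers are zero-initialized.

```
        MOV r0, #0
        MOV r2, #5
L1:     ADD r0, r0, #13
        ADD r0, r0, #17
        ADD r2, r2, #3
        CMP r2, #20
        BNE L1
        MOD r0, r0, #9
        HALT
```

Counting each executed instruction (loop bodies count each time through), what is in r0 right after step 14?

90

MOV r0, #0 → r0=0
MOV r2, #5 → r2=5
ADD r0, r0, #13 → r0=0+13=13
ADD r0, r0, #17 → r0=13+17=30
ADD r2, r2, #3 → r2=5+3=8
CMP r2, #20  (cmp 8,20)
BNE L1: taken
ADD r0, r0, #13 → r0=30+13=43
ADD r0, r0, #17 → r0=43+17=60
ADD r2, r2, #3 → r2=8+3=11
CMP r2, #20  (cmp 11,20)
BNE L1: taken
ADD r0, r0, #13 → r0=60+13=73
ADD r0, r0, #17 → r0=73+17=90
After step 14: r0 = 90.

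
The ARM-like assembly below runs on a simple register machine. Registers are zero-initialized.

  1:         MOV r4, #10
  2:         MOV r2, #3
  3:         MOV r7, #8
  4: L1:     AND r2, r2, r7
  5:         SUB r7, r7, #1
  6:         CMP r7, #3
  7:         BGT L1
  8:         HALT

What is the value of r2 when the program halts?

r4=10
r2=3
r7=8
r2=3&8=0
r7=8-1=7
CMP r7, #3  (cmp 7,3)
BGT L1: taken
r2=0&7=0
r7=7-1=6
CMP r7, #3  (cmp 6,3)
BGT L1: taken
r2=0&6=0
r7=6-1=5
CMP r7, #3  (cmp 5,3)
BGT L1: taken
r2=0&5=0
r7=5-1=4
CMP r7, #3  (cmp 4,3)
BGT L1: taken
r2=0&4=0
r7=4-1=3
CMP r7, #3  (cmp 3,3)
BGT L1: not taken
halt.

0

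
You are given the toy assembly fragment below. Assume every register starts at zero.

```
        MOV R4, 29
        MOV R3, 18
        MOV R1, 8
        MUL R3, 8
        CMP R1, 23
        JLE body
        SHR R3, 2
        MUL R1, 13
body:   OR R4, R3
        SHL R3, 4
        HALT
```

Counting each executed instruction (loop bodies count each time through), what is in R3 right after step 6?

144

R4=29
R3=18
R1=8
R3=18*8=144
CMP R1, 23  (cmp 8,23)
JLE body: taken
After step 6: R3 = 144.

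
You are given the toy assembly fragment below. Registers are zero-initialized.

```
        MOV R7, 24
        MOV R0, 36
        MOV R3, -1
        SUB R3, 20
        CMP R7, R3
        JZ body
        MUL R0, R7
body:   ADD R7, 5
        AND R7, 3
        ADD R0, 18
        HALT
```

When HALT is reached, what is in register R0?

MOV R7, 24 → R7=24
MOV R0, 36 → R0=36
MOV R3, -1 → R3=-1
SUB R3, 20 → R3=(-1)-20=-21
CMP R7, R3  (cmp 24,-21)
JZ body: not taken
MUL R0, R7 → R0=36*24=864
ADD R7, 5 → R7=24+5=29
AND R7, 3 → R7=29&3=1
ADD R0, 18 → R0=864+18=882
halt.

882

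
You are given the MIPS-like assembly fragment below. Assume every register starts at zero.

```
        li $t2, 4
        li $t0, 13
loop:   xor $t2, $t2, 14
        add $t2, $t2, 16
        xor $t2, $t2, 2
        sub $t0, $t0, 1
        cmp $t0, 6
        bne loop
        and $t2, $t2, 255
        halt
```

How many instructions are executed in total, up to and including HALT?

$t2=4
$t0=13
$t2=4^14=10
$t2=10+16=26
$t2=26^2=24
$t0=13-1=12
cmp $t0, 6  (cmp 12,6)
bne loop: taken
$t2=24^14=22
$t2=22+16=38
$t2=38^2=36
$t0=12-1=11
cmp $t0, 6  (cmp 11,6)
bne loop: taken
$t2=36^14=42
$t2=42+16=58
$t2=58^2=56
$t0=11-1=10
cmp $t0, 6  (cmp 10,6)
bne loop: taken
$t2=56^14=54
$t2=54+16=70
$t2=70^2=68
$t0=10-1=9
cmp $t0, 6  (cmp 9,6)
bne loop: taken
$t2=68^14=74
$t2=74+16=90
$t2=90^2=88
$t0=9-1=8
cmp $t0, 6  (cmp 8,6)
bne loop: taken
$t2=88^14=86
$t2=86+16=102
$t2=102^2=100
$t0=8-1=7
cmp $t0, 6  (cmp 7,6)
bne loop: taken
$t2=100^14=106
$t2=106+16=122
$t2=122^2=120
$t0=7-1=6
cmp $t0, 6  (cmp 6,6)
bne loop: not taken
$t2=120&255=120
halt.
Total executed instructions: 46.

46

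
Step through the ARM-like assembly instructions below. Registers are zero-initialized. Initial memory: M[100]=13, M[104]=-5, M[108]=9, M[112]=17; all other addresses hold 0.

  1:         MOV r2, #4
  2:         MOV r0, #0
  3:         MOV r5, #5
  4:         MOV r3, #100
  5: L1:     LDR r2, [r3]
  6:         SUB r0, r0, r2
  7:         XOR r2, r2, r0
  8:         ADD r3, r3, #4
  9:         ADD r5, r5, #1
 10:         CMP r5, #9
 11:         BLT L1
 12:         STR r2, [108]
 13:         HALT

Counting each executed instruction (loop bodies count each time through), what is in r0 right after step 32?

-34

MOV r2, #4 → r2=4
MOV r0, #0 → r0=0
MOV r5, #5 → r5=5
MOV r3, #100 → r3=100
LDR r2, [r3] → r2=M[100]=13
SUB r0, r0, r2 → r0=0-13=-13
XOR r2, r2, r0 → r2=13^(-13)=-2
ADD r3, r3, #4 → r3=100+4=104
ADD r5, r5, #1 → r5=5+1=6
CMP r5, #9  (cmp 6,9)
BLT L1: taken
LDR r2, [r3] → r2=M[104]=-5
SUB r0, r0, r2 → r0=(-13)-(-5)=-8
XOR r2, r2, r0 → r2=(-5)^(-8)=3
ADD r3, r3, #4 → r3=104+4=108
ADD r5, r5, #1 → r5=6+1=7
CMP r5, #9  (cmp 7,9)
BLT L1: taken
LDR r2, [r3] → r2=M[108]=9
SUB r0, r0, r2 → r0=(-8)-9=-17
XOR r2, r2, r0 → r2=9^(-17)=-26
ADD r3, r3, #4 → r3=108+4=112
ADD r5, r5, #1 → r5=7+1=8
CMP r5, #9  (cmp 8,9)
BLT L1: taken
LDR r2, [r3] → r2=M[112]=17
SUB r0, r0, r2 → r0=(-17)-17=-34
XOR r2, r2, r0 → r2=17^(-34)=-49
ADD r3, r3, #4 → r3=112+4=116
ADD r5, r5, #1 → r5=8+1=9
CMP r5, #9  (cmp 9,9)
BLT L1: not taken
After step 32: r0 = -34.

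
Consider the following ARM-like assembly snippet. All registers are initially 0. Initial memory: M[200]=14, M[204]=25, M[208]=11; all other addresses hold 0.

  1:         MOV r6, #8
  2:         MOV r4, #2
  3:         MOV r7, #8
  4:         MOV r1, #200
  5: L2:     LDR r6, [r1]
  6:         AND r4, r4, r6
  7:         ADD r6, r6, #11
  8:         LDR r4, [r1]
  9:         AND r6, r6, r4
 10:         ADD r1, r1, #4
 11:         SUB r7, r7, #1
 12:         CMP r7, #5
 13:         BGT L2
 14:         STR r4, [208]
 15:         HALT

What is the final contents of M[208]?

after MOV r6, #8: r6=8
after MOV r4, #2: r4=2
after MOV r7, #8: r7=8
after MOV r1, #200: r1=200
after LDR r6, [r1]: r6=M[200]=14
after AND r4, r4, r6: r4=2&14=2
after ADD r6, r6, #11: r6=14+11=25
after LDR r4, [r1]: r4=M[200]=14
after AND r6, r6, r4: r6=25&14=8
after ADD r1, r1, #4: r1=200+4=204
after SUB r7, r7, #1: r7=8-1=7
CMP r7, #5  (cmp 7,5)
BGT L2: taken
after LDR r6, [r1]: r6=M[204]=25
after AND r4, r4, r6: r4=14&25=8
after ADD r6, r6, #11: r6=25+11=36
after LDR r4, [r1]: r4=M[204]=25
after AND r6, r6, r4: r6=36&25=0
after ADD r1, r1, #4: r1=204+4=208
after SUB r7, r7, #1: r7=7-1=6
CMP r7, #5  (cmp 6,5)
BGT L2: taken
after LDR r6, [r1]: r6=M[208]=11
after AND r4, r4, r6: r4=25&11=9
after ADD r6, r6, #11: r6=11+11=22
after LDR r4, [r1]: r4=M[208]=11
after AND r6, r6, r4: r6=22&11=2
after ADD r1, r1, #4: r1=208+4=212
after SUB r7, r7, #1: r7=6-1=5
CMP r7, #5  (cmp 5,5)
BGT L2: not taken
STR r4, [208] → M[208]=11
halt.

11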